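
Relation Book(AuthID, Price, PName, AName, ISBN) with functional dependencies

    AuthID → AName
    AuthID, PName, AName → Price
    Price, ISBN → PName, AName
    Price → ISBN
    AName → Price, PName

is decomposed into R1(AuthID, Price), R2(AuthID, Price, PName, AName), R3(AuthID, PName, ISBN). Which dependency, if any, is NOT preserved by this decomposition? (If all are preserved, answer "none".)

Check Price → ISBN: no single fragment contains all of {Price, ISBN}, and the restricted closure of {Price} across the fragments never reaches {ISBN}.
AuthID → AName is preserved.
AuthID, PName, AName → Price is preserved.
Price, ISBN → PName, AName is preserved.
AName → Price, PName is preserved.

Price → ISBN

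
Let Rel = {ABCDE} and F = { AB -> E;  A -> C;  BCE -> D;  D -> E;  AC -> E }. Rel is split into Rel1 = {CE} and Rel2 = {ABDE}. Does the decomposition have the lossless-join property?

No

Common attributes: Rel1 ∩ Rel2 = {E}.
No dependency enlarges {E}, so (E)⁺ = {E}.
The closure contains neither all of Rel1 = {CE} nor all of Rel2 = {ABDE}, so the common attributes are not a superkey of either fragment. The join is lossy.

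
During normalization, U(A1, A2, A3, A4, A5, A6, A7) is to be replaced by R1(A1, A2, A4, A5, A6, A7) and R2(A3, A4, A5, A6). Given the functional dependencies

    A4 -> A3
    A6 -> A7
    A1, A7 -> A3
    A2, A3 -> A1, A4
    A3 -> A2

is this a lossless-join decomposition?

Common attributes: R1 ∩ R2 = {A4, A5, A6}.
Closure of {A4, A5, A6}: A4 → A3 applies, adding A3; A6 → A7 applies, adding A7; A3 → A2 applies, adding A2; A2, A3 → A1, A4 applies, adding A1. So (A4, A5, A6)⁺ = {A1, A2, A3, A4, A5, A6, A7}.
This closure contains every attribute of R1, so R1 ∩ R2 → R1. The join is lossless.

Yes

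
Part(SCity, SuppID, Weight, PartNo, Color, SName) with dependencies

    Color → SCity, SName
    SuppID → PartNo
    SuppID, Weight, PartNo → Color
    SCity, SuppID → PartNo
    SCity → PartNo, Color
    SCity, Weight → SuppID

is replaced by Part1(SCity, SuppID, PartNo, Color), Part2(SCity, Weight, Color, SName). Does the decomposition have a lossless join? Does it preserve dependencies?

Lossless test: (SCity, Color)⁺ = {SCity, PartNo, Color, SName}, which is a superkey of neither fragment — lossy.
Dependency preservation: the restricted closure of {SuppID, Weight, PartNo} across the fragments never reaches {Color}, so SuppID, Weight, PartNo → Color cannot be enforced without a join — not preserved.

lossy and not dependency-preserving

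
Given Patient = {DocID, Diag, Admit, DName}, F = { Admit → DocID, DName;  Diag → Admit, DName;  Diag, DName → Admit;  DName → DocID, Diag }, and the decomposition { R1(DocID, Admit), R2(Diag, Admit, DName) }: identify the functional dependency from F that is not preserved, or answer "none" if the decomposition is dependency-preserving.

none

Admit → DocID, DName: restricted closure across fragments reaches DocID, DName.
Diag → Admit, DName lies within R2.
Diag, DName → Admit lies within R2.
DName → DocID, Diag: restricted closure across fragments reaches DocID, Diag.
Every dependency is enforceable on the fragments, so the decomposition is dependency-preserving.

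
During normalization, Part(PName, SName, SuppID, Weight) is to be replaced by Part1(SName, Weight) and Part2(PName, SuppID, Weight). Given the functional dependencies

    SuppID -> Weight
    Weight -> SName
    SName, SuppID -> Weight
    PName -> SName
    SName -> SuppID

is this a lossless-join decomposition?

Yes

Common attributes: Part1 ∩ Part2 = {Weight}.
Closure of {Weight}: Weight → SName applies, adding SName; SName → SuppID applies, adding SuppID. So (Weight)⁺ = {SName, SuppID, Weight}.
This closure contains every attribute of Part1, so Part1 ∩ Part2 → Part1. The join is lossless.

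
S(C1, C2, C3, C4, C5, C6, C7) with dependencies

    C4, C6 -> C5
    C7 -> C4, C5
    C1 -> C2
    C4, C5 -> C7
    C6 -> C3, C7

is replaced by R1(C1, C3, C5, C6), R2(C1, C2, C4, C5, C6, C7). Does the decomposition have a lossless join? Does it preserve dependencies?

lossless and dependency-preserving

Lossless test: (C1, C5, C6)⁺ = {C1, C2, C3, C4, C5, C6, C7}, which contains all of one fragment — lossless.
Dependency preservation: C6 → C3, C7 is not contained in any single fragment, but the restricted closure of its left-hand side across the fragments still reaches the right-hand side; the remaining FDs each lie inside some fragment. All dependencies are preserved.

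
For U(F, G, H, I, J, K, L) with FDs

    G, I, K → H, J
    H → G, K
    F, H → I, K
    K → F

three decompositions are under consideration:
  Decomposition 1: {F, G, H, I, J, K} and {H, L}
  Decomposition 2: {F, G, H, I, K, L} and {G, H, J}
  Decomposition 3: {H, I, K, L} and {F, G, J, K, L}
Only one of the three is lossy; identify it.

Decomposition 3

Decomposition 1: common = {H}, closure = {F, G, H, I, J, K} → lossless.
Decomposition 2: common = {G, H}, closure = {F, G, H, I, J, K} → lossless.
Decomposition 3: common = {K, L}, closure = {F, K, L} → lossy.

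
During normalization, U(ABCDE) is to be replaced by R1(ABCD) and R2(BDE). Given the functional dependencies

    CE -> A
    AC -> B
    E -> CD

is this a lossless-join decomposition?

Common attributes: R1 ∩ R2 = {BD}.
No dependency enlarges {BD}, so (BD)⁺ = {BD}.
The closure contains neither all of R1 = {ABCD} nor all of R2 = {BDE}, so the common attributes are not a superkey of either fragment. The join is lossy.

No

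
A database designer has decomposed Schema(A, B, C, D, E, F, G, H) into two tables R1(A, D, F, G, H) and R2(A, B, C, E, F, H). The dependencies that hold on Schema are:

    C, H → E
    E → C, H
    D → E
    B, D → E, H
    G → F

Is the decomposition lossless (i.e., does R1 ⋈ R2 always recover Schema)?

Common attributes: R1 ∩ R2 = {A, F, H}.
No dependency enlarges {A, F, H}, so (A, F, H)⁺ = {A, F, H}.
The closure contains neither all of R1 = {A, D, F, G, H} nor all of R2 = {A, B, C, E, F, H}, so the common attributes are not a superkey of either fragment. The join is lossy.

No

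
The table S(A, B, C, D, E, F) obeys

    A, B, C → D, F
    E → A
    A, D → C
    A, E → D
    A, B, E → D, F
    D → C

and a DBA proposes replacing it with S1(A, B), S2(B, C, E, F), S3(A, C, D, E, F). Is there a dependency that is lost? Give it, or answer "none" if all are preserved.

A, B, C → D, F

Check A, B, C → D, F: no single fragment contains all of {A, B, C, D, F}, and the restricted closure of {A, B, C} across the fragments never reaches {D, F}.
E → A is preserved.
A, D → C is preserved.
A, E → D is preserved.
A, B, E → D, F is preserved.
D → C is preserved.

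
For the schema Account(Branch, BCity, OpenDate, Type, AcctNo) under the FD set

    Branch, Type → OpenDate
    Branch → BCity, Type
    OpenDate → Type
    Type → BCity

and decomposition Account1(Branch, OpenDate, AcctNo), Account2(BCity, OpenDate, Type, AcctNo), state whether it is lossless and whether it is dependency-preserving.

lossless and dependency-preserving

Lossless test: (OpenDate, AcctNo)⁺ = {BCity, OpenDate, Type, AcctNo}, which contains all of one fragment — lossless.
Dependency preservation: Branch, Type → OpenDate; Branch → BCity, Type are not contained in any single fragment, but the restricted closure of each left-hand side across the fragments still reaches the right-hand side; the remaining FDs each lie inside some fragment. All dependencies are preserved.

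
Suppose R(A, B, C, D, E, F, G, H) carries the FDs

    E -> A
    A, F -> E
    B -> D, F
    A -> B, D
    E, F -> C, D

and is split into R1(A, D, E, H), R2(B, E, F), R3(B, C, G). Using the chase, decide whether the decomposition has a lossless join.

No

Chase test. Columns are A, B, C, D, E, F, G, H; row i has aⱼ where attribute j ∈ Ri, else bᵢⱼ.
Initial tableau (one row per fragment):
  row 1: a1 b12 b13 a4 a5 b16 b17 a8
  row 2: b21 a2 b23 b24 a5 a6 b27 b28
  row 3: b31 a2 a3 b34 b35 b36 a7 b38
Rows 1 and 2 agree on E; apply E→A and equate their A entries.
Rows 2 and 3 agree on B; apply B→D, F and equate their D, F entries.
Rows 1 and 2 agree on A; apply A→B, D and equate their B, D entries.
Rows 1 and 2 agree on B; apply B→D, F and equate their D, F entries.
Rows 1 and 2 agree on E, F; apply E, F→C, D and equate their C, D entries.
No row becomes fully distinguished — the join is lossy.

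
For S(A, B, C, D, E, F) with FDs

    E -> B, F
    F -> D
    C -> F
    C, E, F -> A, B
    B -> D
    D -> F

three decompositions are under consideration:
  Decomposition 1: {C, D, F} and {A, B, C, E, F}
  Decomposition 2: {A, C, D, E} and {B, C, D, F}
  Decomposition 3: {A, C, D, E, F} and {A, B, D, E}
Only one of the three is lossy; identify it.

Decomposition 1: common = {C, F}, closure = {C, D, F} → lossless.
Decomposition 2: common = {C, D}, closure = {C, D, F} → lossy.
Decomposition 3: common = {A, D, E}, closure = {A, B, D, E, F} → lossless.

Decomposition 2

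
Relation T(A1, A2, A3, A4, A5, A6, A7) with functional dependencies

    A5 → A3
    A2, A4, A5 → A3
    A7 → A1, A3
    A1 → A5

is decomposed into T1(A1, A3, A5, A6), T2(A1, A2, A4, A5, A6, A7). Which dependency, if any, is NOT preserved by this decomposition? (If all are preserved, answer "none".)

none

A5 → A3 lies within T1.
A2, A4, A5 → A3: restricted closure across fragments reaches A3.
A7 → A1, A3: restricted closure across fragments reaches A1, A3.
A1 → A5 lies within T1.
Every dependency is enforceable on the fragments, so the decomposition is dependency-preserving.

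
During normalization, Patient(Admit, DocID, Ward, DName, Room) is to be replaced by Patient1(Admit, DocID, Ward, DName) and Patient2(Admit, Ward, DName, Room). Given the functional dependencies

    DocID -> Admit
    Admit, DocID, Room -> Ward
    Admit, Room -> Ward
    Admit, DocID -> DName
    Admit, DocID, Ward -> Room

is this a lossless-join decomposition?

Common attributes: Patient1 ∩ Patient2 = {Admit, Ward, DName}.
No dependency enlarges {Admit, Ward, DName}, so (Admit, Ward, DName)⁺ = {Admit, Ward, DName}.
The closure contains neither all of Patient1 = {Admit, DocID, Ward, DName} nor all of Patient2 = {Admit, Ward, DName, Room}, so the common attributes are not a superkey of either fragment. The join is lossy.

No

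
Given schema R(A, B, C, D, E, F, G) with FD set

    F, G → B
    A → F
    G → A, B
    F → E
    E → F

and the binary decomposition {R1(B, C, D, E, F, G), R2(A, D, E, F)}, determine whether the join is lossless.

No

Common attributes: R1 ∩ R2 = {D, E, F}.
No dependency enlarges {D, E, F}, so (D, E, F)⁺ = {D, E, F}.
The closure contains neither all of R1 = {B, C, D, E, F, G} nor all of R2 = {A, D, E, F}, so the common attributes are not a superkey of either fragment. The join is lossy.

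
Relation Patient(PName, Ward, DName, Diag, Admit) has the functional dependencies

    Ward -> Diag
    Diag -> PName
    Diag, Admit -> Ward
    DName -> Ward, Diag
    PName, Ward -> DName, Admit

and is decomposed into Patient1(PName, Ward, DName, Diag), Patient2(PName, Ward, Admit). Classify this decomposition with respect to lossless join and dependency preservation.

Lossless test: (PName, Ward)⁺ = {PName, Ward, DName, Diag, Admit}, which contains all of one fragment — lossless.
Dependency preservation: the restricted closure of {Diag, Admit} across the fragments never reaches {Ward}, so Diag, Admit → Ward cannot be enforced without a join — not preserved.

lossless but not dependency-preserving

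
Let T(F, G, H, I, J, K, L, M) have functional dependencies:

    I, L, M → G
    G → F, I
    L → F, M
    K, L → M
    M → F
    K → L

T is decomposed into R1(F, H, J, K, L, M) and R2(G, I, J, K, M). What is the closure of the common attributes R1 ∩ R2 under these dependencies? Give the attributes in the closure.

F, J, K, L, M

R1 ∩ R2 = {J, K, M}.
M → F applies, adding F
K → L applies, adding L
Closure: {F, J, K, L, M}.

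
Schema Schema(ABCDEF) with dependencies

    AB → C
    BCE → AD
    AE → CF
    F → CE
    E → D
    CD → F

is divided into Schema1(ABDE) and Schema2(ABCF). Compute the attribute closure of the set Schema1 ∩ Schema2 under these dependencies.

ABC

Schema1 ∩ Schema2 = {AB}.
AB → C applies, adding C
Closure: {ABC}.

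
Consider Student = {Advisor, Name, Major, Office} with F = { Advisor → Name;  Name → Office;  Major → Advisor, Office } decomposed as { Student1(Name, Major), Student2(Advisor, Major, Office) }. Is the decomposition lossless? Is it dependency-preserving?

lossless but not dependency-preserving

Lossless test: (Major)⁺ = {Advisor, Name, Major, Office}, which contains all of one fragment — lossless.
Dependency preservation: the restricted closure of {Advisor} across the fragments never reaches {Name}, so Advisor → Name cannot be enforced without a join — not preserved.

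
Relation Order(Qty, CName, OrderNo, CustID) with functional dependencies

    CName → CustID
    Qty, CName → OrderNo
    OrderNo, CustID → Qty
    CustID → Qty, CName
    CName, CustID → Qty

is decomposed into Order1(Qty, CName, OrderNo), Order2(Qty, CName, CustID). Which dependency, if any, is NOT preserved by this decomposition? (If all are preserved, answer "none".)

none

CName → CustID lies within Order2.
Qty, CName → OrderNo lies within Order1.
OrderNo, CustID → Qty: restricted closure across fragments reaches Qty.
CustID → Qty, CName lies within Order2.
CName, CustID → Qty lies within Order2.
Every dependency is enforceable on the fragments, so the decomposition is dependency-preserving.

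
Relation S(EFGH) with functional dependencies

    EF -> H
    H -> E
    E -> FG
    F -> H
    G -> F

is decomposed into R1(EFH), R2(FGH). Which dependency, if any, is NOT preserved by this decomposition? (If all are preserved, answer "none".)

EF → H lies within R1.
H → E lies within R1.
E → FG: restricted closure across fragments reaches FG.
F → H lies within R1.
G → F lies within R2.
Every dependency is enforceable on the fragments, so the decomposition is dependency-preserving.

none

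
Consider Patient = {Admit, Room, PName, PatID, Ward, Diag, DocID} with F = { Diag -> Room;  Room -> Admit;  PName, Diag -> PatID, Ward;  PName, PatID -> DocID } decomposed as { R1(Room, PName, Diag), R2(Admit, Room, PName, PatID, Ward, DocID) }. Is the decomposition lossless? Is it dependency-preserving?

Lossless test: (Room, PName)⁺ = {Admit, Room, PName}, which is a superkey of neither fragment — lossy.
Dependency preservation: the restricted closure of {PName, Diag} across the fragments never reaches {PatID, Ward}, so PName, Diag → PatID, Ward cannot be enforced without a join — not preserved.

lossy and not dependency-preserving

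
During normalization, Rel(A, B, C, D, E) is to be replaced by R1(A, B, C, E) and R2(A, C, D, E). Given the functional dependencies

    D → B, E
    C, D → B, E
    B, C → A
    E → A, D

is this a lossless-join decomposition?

Common attributes: R1 ∩ R2 = {A, C, E}.
Closure of {A, C, E}: E → A, D applies, adding D; D → B, E applies, adding B. So (A, C, E)⁺ = {A, B, C, D, E}.
This closure contains every attribute of R1, so R1 ∩ R2 → R1. The join is lossless.

Yes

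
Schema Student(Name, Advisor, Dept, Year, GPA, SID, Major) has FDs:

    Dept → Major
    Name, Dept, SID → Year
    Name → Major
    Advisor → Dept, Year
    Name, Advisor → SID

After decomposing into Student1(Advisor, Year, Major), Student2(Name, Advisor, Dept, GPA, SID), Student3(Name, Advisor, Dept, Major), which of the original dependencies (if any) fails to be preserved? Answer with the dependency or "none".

Check Name, Dept, SID → Year: no single fragment contains all of {Name, Dept, Year, SID}, and the restricted closure of {Name, Dept, SID} across the fragments never reaches {Year}.
Dept → Major is preserved.
Name → Major is preserved.
Advisor → Dept, Year is preserved.
Name, Advisor → SID is preserved.

Name, Dept, SID → Year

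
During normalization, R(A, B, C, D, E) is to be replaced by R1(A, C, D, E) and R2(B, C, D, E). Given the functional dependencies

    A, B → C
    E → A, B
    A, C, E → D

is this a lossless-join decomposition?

Yes

Common attributes: R1 ∩ R2 = {C, D, E}.
Closure of {C, D, E}: E → A, B applies, adding A, B. So (C, D, E)⁺ = {A, B, C, D, E}.
This closure contains every attribute of R1, so R1 ∩ R2 → R1. The join is lossless.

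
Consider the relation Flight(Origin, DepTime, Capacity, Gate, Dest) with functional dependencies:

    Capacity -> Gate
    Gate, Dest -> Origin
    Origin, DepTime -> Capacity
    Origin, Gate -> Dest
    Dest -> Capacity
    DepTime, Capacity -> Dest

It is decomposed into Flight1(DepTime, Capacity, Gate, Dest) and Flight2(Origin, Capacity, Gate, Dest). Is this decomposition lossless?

Yes

Common attributes: Flight1 ∩ Flight2 = {Capacity, Gate, Dest}.
Closure of {Capacity, Gate, Dest}: Gate, Dest → Origin applies, adding Origin. So (Capacity, Gate, Dest)⁺ = {Origin, Capacity, Gate, Dest}.
This closure contains every attribute of Flight2, so Flight1 ∩ Flight2 → Flight2. The join is lossless.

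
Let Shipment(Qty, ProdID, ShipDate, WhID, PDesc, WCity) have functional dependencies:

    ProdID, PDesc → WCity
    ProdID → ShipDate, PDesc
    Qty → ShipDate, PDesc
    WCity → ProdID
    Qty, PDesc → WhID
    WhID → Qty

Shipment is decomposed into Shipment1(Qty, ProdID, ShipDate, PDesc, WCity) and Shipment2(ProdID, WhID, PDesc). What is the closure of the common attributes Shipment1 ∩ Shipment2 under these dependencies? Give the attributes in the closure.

ProdID, ShipDate, PDesc, WCity

Shipment1 ∩ Shipment2 = {ProdID, PDesc}.
ProdID, PDesc → WCity applies, adding WCity
ProdID → ShipDate, PDesc applies, adding ShipDate
Closure: {ProdID, ShipDate, PDesc, WCity}.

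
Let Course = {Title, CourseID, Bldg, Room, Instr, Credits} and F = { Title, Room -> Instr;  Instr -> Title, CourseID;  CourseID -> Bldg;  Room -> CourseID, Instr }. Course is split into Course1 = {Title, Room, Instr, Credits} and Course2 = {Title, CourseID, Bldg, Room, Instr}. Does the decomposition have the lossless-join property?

Common attributes: Course1 ∩ Course2 = {Title, Room, Instr}.
Closure of {Title, Room, Instr}: Instr → Title, CourseID applies, adding CourseID; CourseID → Bldg applies, adding Bldg. So (Title, Room, Instr)⁺ = {Title, CourseID, Bldg, Room, Instr}.
This closure contains every attribute of Course2, so Course1 ∩ Course2 → Course2. The join is lossless.

Yes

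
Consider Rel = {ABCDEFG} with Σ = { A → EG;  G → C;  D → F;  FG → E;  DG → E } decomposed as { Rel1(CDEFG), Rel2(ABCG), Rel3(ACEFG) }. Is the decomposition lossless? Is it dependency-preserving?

lossy but dependency-preserving

Lossless test (chase): Rows 2 and 3 agree on A; apply A→EG and equate their EG entries. No row becomes fully distinguished — the join is lossy.
Dependency preservation: every FD's attributes lie within a single fragment, so each can be enforced locally — preserved.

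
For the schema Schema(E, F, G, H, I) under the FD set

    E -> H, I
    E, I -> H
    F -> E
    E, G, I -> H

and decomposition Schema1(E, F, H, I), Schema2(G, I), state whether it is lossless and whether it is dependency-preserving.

Lossless test: (I)⁺ = {I}, which is a superkey of neither fragment — lossy.
Dependency preservation: E, G, I → H is not contained in any single fragment, but the restricted closure of its left-hand side across the fragments still reaches the right-hand side; the remaining FDs each lie inside some fragment. All dependencies are preserved.

lossy but dependency-preserving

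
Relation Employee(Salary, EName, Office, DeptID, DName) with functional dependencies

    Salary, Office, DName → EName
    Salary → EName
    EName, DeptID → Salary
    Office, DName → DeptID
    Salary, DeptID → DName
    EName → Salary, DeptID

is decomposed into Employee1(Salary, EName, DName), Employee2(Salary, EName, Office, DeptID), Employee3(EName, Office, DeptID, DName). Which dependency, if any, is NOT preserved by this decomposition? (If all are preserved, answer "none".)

Salary, Office, DName → EName: restricted closure across fragments reaches EName.
Salary → EName lies within Employee1.
EName, DeptID → Salary lies within Employee2.
Office, DName → DeptID lies within Employee3.
Salary, DeptID → DName: restricted closure across fragments reaches DName.
EName → Salary, DeptID lies within Employee2.
Every dependency is enforceable on the fragments, so the decomposition is dependency-preserving.

none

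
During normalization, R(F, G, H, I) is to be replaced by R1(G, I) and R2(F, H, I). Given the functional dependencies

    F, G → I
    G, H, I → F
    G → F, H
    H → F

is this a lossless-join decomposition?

Common attributes: R1 ∩ R2 = {I}.
No dependency enlarges {I}, so (I)⁺ = {I}.
The closure contains neither all of R1 = {G, I} nor all of R2 = {F, H, I}, so the common attributes are not a superkey of either fragment. The join is lossy.

No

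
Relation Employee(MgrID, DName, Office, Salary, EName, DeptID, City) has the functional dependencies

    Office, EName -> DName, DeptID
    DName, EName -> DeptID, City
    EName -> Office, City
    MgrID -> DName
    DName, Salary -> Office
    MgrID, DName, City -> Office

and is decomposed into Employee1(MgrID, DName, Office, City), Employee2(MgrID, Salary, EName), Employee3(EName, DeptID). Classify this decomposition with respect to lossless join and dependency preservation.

Lossless test (chase): Rows 2 and 3 agree on EName; apply EName→Office, City and equate their Office, City entries. Rows 1 and 2 agree on MgrID; apply MgrID→DName and equate their DName entries. Rows 2 and 3 agree on Office, EName; apply Office, EName→DName, DeptID and equate their DName, DeptID entries. No row becomes fully distinguished — the join is lossy.
Dependency preservation: the restricted closure of {Office, EName} across the fragments never reaches {DName, DeptID}, so Office, EName → DName, DeptID cannot be enforced without a join — not preserved.

lossy and not dependency-preserving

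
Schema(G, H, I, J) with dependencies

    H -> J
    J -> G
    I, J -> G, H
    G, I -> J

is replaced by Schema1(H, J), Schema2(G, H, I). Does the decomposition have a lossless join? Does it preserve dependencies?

lossless but not dependency-preserving

Lossless test: (H)⁺ = {G, H, J}, which contains all of one fragment — lossless.
Dependency preservation: the restricted closure of {J} across the fragments never reaches {G}, so J → G cannot be enforced without a join — not preserved.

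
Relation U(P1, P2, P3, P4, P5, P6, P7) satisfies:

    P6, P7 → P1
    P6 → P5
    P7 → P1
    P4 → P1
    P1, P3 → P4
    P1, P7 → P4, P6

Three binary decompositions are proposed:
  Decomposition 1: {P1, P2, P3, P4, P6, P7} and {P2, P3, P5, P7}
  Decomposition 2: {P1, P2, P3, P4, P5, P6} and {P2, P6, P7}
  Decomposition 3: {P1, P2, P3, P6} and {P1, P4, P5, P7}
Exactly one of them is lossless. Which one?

Decomposition 1: common = {P2, P3, P7}, closure = {P1, P2, P3, P4, P5, P6, P7} → lossless.
Decomposition 2: common = {P2, P6}, closure = {P2, P5, P6} → lossy.
Decomposition 3: common = {P1}, closure = {P1} → lossy.

Decomposition 1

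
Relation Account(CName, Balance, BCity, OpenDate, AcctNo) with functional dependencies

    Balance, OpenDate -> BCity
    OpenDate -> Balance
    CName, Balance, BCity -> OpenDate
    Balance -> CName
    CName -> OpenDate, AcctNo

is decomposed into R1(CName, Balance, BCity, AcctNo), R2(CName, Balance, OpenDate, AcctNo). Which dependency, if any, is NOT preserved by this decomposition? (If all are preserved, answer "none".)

none

Balance, OpenDate → BCity: restricted closure across fragments reaches BCity.
OpenDate → Balance lies within R2.
CName, Balance, BCity → OpenDate: restricted closure across fragments reaches OpenDate.
Balance → CName lies within R1.
CName → OpenDate, AcctNo lies within R2.
Every dependency is enforceable on the fragments, so the decomposition is dependency-preserving.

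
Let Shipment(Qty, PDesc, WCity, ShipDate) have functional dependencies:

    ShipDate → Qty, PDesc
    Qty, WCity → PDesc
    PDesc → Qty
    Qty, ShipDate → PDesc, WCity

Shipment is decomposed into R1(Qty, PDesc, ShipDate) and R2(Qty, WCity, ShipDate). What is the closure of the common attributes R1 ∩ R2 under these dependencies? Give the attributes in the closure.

R1 ∩ R2 = {Qty, ShipDate}.
ShipDate → Qty, PDesc applies, adding PDesc
Qty, ShipDate → PDesc, WCity applies, adding WCity
Closure: {Qty, PDesc, WCity, ShipDate}.

Qty, PDesc, WCity, ShipDate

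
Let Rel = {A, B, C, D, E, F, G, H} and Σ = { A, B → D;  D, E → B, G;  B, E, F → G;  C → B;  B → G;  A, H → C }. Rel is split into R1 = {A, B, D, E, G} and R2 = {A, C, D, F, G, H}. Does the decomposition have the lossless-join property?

No

Common attributes: R1 ∩ R2 = {A, D, G}.
No dependency enlarges {A, D, G}, so (A, D, G)⁺ = {A, D, G}.
The closure contains neither all of R1 = {A, B, D, E, G} nor all of R2 = {A, C, D, F, G, H}, so the common attributes are not a superkey of either fragment. The join is lossy.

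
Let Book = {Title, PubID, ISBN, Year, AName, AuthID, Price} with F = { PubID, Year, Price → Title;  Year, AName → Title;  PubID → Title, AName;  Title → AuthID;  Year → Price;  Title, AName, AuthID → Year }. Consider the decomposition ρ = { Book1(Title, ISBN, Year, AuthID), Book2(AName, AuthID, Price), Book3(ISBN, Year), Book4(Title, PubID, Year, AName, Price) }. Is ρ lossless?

Chase test. Columns are Title, PubID, ISBN, Year, AName, AuthID, Price; row i has aⱼ where attribute j ∈ Booki, else bᵢⱼ.
Initial tableau (one row per fragment):
  row 1: a1 b12 a3 a4 b15 a6 b17
  row 2: b21 b22 b23 b24 a5 a6 a7
  row 3: b31 b32 a3 a4 b35 b36 b37
  row 4: a1 a2 b43 a4 a5 b46 a7
Rows 1 and 4 agree on Title; apply Title→AuthID and equate their AuthID entries.
Rows 1 and 3 agree on Year; apply Year→Price and equate their Price entries.
Rows 1 and 4 agree on Year; apply Year→Price and equate their Price entries.
No row becomes fully distinguished — the join is lossy.

No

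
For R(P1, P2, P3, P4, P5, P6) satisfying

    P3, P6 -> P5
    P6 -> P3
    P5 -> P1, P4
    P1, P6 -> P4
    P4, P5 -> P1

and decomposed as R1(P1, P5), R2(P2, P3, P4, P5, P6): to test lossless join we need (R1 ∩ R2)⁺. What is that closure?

R1 ∩ R2 = {P5}.
P5 → P1, P4 applies, adding P1, P4
Closure: {P1, P4, P5}.

P1, P4, P5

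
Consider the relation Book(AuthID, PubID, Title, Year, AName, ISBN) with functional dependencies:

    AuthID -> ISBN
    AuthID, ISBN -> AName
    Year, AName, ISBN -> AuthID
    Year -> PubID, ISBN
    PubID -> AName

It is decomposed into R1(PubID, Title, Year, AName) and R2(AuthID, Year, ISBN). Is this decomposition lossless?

Yes

Common attributes: R1 ∩ R2 = {Year}.
Closure of {Year}: Year → PubID, ISBN applies, adding PubID, ISBN; PubID → AName applies, adding AName; Year, AName, ISBN → AuthID applies, adding AuthID. So (Year)⁺ = {AuthID, PubID, Year, AName, ISBN}.
This closure contains every attribute of R2, so R1 ∩ R2 → R2. The join is lossless.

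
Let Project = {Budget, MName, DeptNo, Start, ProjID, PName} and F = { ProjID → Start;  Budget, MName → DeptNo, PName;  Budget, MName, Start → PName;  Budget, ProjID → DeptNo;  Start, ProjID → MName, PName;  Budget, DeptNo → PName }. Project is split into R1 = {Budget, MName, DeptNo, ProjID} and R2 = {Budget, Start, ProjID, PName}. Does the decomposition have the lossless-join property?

Yes

Common attributes: R1 ∩ R2 = {Budget, ProjID}.
Closure of {Budget, ProjID}: ProjID → Start applies, adding Start; Budget, ProjID → DeptNo applies, adding DeptNo; Start, ProjID → MName, PName applies, adding MName, PName. So (Budget, ProjID)⁺ = {Budget, MName, DeptNo, Start, ProjID, PName}.
This closure contains every attribute of R1, so R1 ∩ R2 → R1. The join is lossless.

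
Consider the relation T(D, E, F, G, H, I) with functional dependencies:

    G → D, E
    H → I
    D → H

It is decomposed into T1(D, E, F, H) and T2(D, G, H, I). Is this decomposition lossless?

No

Common attributes: T1 ∩ T2 = {D, H}.
Closure of {D, H}: H → I applies, adding I. So (D, H)⁺ = {D, H, I}.
The closure contains neither all of T1 = {D, E, F, H} nor all of T2 = {D, G, H, I}, so the common attributes are not a superkey of either fragment. The join is lossy.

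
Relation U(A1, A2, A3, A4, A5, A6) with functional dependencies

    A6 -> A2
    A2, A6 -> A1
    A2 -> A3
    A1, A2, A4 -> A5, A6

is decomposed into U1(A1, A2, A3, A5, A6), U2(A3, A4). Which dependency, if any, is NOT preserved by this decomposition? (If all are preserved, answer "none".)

A1, A2, A4 -> A5, A6

Check A1, A2, A4 → A5, A6: no single fragment contains all of {A1, A2, A4, A5, A6}, and the restricted closure of {A1, A2, A4} across the fragments never reaches {A5, A6}.
A6 → A2 is preserved.
A2, A6 → A1 is preserved.
A2 → A3 is preserved.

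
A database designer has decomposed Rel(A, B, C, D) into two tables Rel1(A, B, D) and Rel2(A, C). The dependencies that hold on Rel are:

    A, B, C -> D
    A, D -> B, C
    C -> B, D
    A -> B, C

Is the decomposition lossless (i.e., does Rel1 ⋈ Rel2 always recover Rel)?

Yes

Common attributes: Rel1 ∩ Rel2 = {A}.
Closure of {A}: A → B, C applies, adding B, C; A, B, C → D applies, adding D. So (A)⁺ = {A, B, C, D}.
This closure contains every attribute of Rel1, so Rel1 ∩ Rel2 → Rel1. The join is lossless.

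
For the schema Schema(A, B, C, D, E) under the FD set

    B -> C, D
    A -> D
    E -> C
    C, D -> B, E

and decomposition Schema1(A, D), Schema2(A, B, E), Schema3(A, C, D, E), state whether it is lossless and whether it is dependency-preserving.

Lossless test (chase): Rows 1 and 2 agree on A; apply A→D and equate their D entries. Rows 2 and 3 agree on E; apply E→C and equate their C entries. Rows 2 and 3 agree on C, D; apply C, D→B, E and equate their B, E entries. Row 2 is now all distinguished symbols — the join is lossless.
Dependency preservation: the restricted closure of {B} across the fragments never reaches {C, D}, so B → C, D cannot be enforced without a join — not preserved.

lossless but not dependency-preserving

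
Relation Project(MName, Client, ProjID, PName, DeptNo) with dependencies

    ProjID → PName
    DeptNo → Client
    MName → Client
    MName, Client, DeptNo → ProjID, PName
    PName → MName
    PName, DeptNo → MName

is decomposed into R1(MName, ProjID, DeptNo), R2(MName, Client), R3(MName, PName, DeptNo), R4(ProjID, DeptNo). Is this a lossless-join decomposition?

Chase test. Columns are MName, Client, ProjID, PName, DeptNo; row i has aⱼ where attribute j ∈ Ri, else bᵢⱼ.
Initial tableau (one row per fragment):
  row 1: a1 b12 a3 b14 a5
  row 2: a1 a2 b23 b24 b25
  row 3: a1 b32 b33 a4 a5
  row 4: b41 b42 a3 b44 a5
Rows 1 and 4 agree on ProjID; apply ProjID→PName and equate their PName entries.
Rows 1 and 3 agree on DeptNo; apply DeptNo→Client and equate their Client entries.
Rows 1 and 4 agree on DeptNo; apply DeptNo→Client and equate their Client entries.
Rows 1 and 2 agree on MName; apply MName→Client and equate their Client entries.
Rows 1 and 3 agree on MName, Client, DeptNo; apply MName, Client, DeptNo→ProjID, PName and equate their ProjID, PName entries.
Rows 1 and 4 agree on PName; apply PName→MName and equate their MName entries.
Row 1 is now all distinguished symbols — the join is lossless.

Yes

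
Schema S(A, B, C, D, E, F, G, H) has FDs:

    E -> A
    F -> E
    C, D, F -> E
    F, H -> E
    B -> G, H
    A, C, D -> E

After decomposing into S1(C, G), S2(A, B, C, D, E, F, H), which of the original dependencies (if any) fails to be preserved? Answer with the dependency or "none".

Check B → G, H: no single fragment contains all of {B, G, H}, and the restricted closure of {B} across the fragments never reaches {G, H}.
E → A is preserved.
F → E is preserved.
C, D, F → E is preserved.
F, H → E is preserved.
A, C, D → E is preserved.

B -> G, H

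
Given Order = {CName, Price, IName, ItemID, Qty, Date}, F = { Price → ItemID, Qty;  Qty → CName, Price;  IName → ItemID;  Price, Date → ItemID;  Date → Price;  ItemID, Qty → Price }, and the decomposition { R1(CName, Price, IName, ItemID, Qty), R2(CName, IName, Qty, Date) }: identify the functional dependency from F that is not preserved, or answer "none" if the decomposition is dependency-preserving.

Price → ItemID, Qty lies within R1.
Qty → CName, Price lies within R1.
IName → ItemID lies within R1.
Price, Date → ItemID: restricted closure across fragments reaches ItemID.
Date → Price: restricted closure across fragments reaches Price.
ItemID, Qty → Price lies within R1.
Every dependency is enforceable on the fragments, so the decomposition is dependency-preserving.

none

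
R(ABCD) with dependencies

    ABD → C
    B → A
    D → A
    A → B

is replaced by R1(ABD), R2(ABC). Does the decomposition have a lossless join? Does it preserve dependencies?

Lossless test: (AB)⁺ = {AB}, which is a superkey of neither fragment — lossy.
Dependency preservation: the restricted closure of {ABD} across the fragments never reaches {C}, so ABD → C cannot be enforced without a join — not preserved.

lossy and not dependency-preserving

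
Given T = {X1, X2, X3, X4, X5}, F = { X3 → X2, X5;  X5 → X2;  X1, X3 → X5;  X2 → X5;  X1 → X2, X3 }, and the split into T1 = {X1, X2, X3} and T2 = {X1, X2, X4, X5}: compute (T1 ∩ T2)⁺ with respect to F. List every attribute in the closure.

X1, X2, X3, X5

T1 ∩ T2 = {X1, X2}.
X2 → X5 applies, adding X5
X1 → X2, X3 applies, adding X3
Closure: {X1, X2, X3, X5}.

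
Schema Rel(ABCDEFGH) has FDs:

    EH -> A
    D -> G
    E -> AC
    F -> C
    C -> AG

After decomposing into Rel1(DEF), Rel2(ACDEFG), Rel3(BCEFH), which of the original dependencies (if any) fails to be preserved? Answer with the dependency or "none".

EH → A: restricted closure across fragments reaches A.
D → G lies within Rel2.
E → AC lies within Rel2.
F → C lies within Rel2.
C → AG lies within Rel2.
Every dependency is enforceable on the fragments, so the decomposition is dependency-preserving.

none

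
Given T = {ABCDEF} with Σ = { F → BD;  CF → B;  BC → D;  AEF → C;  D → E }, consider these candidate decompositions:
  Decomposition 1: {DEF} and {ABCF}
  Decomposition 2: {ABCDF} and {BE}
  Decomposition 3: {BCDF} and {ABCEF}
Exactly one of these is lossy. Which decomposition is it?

Decomposition 1: common = {F}, closure = {BDEF} → lossless.
Decomposition 2: common = {B}, closure = {B} → lossy.
Decomposition 3: common = {BCF}, closure = {BCDEF} → lossless.

Decomposition 2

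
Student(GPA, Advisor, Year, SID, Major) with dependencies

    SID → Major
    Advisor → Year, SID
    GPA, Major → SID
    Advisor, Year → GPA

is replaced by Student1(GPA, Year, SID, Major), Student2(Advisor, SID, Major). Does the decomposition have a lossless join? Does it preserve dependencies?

lossy and not dependency-preserving

Lossless test: (SID, Major)⁺ = {SID, Major}, which is a superkey of neither fragment — lossy.
Dependency preservation: the restricted closure of {Advisor} across the fragments never reaches {Year, SID}, so Advisor → Year, SID cannot be enforced without a join — not preserved.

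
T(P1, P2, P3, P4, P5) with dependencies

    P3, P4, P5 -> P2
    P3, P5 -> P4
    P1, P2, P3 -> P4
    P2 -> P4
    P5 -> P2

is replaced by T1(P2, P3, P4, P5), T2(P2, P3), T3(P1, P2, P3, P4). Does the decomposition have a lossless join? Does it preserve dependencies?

lossy but dependency-preserving

Lossless test (chase): Rows 1 and 2 agree on P2; apply P2→P4 and equate their P4 entries. No row becomes fully distinguished — the join is lossy.
Dependency preservation: every FD's attributes lie within a single fragment, so each can be enforced locally — preserved.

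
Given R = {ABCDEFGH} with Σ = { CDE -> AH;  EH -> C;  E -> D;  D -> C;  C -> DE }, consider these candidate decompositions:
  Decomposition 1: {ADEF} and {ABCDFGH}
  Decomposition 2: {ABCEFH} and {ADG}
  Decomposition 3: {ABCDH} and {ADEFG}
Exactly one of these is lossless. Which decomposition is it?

Decomposition 1

Decomposition 1: common = {ADF}, closure = {ACDEFH} → lossless.
Decomposition 2: common = {A}, closure = {A} → lossy.
Decomposition 3: common = {AD}, closure = {ACDEH} → lossy.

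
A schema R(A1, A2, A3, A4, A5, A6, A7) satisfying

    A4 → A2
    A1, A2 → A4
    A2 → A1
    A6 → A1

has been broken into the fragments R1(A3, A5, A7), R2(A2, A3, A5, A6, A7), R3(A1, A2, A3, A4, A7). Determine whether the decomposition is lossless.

Yes

Chase test. Columns are A1, A2, A3, A4, A5, A6, A7; row i has aⱼ where attribute j ∈ Ri, else bᵢⱼ.
Initial tableau (one row per fragment):
  row 1: b11 b12 a3 b14 a5 b16 a7
  row 2: b21 a2 a3 b24 a5 a6 a7
  row 3: a1 a2 a3 a4 b35 b36 a7
Rows 2 and 3 agree on A2; apply A2→A1 and equate their A1 entries.
Rows 2 and 3 agree on A1, A2; apply A1, A2→A4 and equate their A4 entries.
Row 2 is now all distinguished symbols — the join is lossless.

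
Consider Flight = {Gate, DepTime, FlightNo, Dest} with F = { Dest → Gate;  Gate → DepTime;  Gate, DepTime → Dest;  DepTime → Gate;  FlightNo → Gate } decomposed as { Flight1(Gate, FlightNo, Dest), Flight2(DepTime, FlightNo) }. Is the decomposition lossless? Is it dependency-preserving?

Lossless test: (FlightNo)⁺ = {Gate, DepTime, FlightNo, Dest}, which contains all of one fragment — lossless.
Dependency preservation: the restricted closure of {Gate} across the fragments never reaches {DepTime}, so Gate → DepTime cannot be enforced without a join — not preserved.

lossless but not dependency-preserving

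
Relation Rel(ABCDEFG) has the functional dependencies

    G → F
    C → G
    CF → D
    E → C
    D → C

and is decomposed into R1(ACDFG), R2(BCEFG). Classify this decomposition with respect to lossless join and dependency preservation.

lossy but dependency-preserving

Lossless test: (CFG)⁺ = {CDFG}, which is a superkey of neither fragment — lossy.
Dependency preservation: every FD's attributes lie within a single fragment, so each can be enforced locally — preserved.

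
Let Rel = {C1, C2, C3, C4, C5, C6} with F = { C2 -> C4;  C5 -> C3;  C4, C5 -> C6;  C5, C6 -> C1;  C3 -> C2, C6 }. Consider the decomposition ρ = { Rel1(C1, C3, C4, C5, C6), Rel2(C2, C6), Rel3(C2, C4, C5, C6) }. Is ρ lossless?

Yes

Chase test. Columns are C1, C2, C3, C4, C5, C6; row i has aⱼ where attribute j ∈ Reli, else bᵢⱼ.
Initial tableau (one row per fragment):
  row 1: a1 b12 a3 a4 a5 a6
  row 2: b21 a2 b23 b24 b25 a6
  row 3: b31 a2 b33 a4 a5 a6
Rows 2 and 3 agree on C2; apply C2→C4 and equate their C4 entries.
Rows 1 and 3 agree on C5; apply C5→C3 and equate their C3 entries.
Rows 1 and 3 agree on C5, C6; apply C5, C6→C1 and equate their C1 entries.
Rows 1 and 3 agree on C3; apply C3→C2, C6 and equate their C2, C6 entries.
Row 1 is now all distinguished symbols — the join is lossless.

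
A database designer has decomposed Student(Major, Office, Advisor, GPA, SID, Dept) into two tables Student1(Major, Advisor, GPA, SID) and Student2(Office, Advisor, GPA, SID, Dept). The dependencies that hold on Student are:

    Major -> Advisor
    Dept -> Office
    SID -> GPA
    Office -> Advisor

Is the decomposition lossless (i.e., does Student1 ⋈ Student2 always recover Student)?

Common attributes: Student1 ∩ Student2 = {Advisor, GPA, SID}.
No dependency enlarges {Advisor, GPA, SID}, so (Advisor, GPA, SID)⁺ = {Advisor, GPA, SID}.
The closure contains neither all of Student1 = {Major, Advisor, GPA, SID} nor all of Student2 = {Office, Advisor, GPA, SID, Dept}, so the common attributes are not a superkey of either fragment. The join is lossy.

No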